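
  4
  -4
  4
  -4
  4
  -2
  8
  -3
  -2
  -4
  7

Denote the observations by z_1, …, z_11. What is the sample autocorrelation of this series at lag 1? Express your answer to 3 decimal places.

Mean z̄ = (4 − 4 + 4 − 4 + 4 − 2 + 8 − 3 − 2 − 4 + 7)/11 = 0.7273
Numerator Σ_{t=1}^{10}(z_t−z̄)(z_{t+1}−z̄) = -124.3471
Denominator Σ(z_t−z̄)² = 220.1818
r_1 = -124.3471 / 220.1818 = -0.565

-0.565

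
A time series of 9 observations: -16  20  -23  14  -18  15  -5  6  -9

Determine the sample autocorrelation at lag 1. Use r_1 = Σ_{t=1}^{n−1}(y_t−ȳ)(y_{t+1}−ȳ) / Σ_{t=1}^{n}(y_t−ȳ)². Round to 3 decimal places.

-0.866

Mean ȳ = (-16 + 20 − 23 + 14 − 18 + 15 − 5 + 6 − 9)/9 = -1.7778
Numerator Σ_{t=1}^{8}(y_t−ȳ)(y_{t+1}−ȳ) = -1770.1605
Denominator Σ(y_t−ȳ)² = 2043.5556
r_1 = -1770.1605 / 2043.5556 = -0.866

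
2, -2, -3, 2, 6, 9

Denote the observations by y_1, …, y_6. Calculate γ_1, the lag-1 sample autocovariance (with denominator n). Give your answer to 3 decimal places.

8.259

Mean ȳ = (2 − 2 − 3 + 2 + 6 + 9)/6 = 2.3333
Σ_{t=1}^{5}(y_t−ȳ)(y_{t+1}−ȳ) = 49.5556
γ_1 = 49.5556 / 6 = 8.259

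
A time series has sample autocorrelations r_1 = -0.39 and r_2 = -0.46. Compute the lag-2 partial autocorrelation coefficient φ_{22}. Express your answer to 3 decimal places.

φ_{22} = (r_2 − r_1²) / (1 − r_1²)
r_1² = (-0.39)² = 0.1521
Numerator = -0.46 − 0.1521 = -0.6121; denominator = 1 − 0.1521 = 0.8479
φ_{22} = -0.6121 / 0.8479 = -0.722

-0.722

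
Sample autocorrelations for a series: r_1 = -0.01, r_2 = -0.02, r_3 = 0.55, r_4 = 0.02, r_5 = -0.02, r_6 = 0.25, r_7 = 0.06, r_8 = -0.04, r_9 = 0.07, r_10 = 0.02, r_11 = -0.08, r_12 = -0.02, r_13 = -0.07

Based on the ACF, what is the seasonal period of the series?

3

The largest autocorrelation is r_3 = 0.55, with a weaker echo at lag 6 (0.25); the remaining lags stay at or below 0.07.
The dominant spike at lag 3 indicates a seasonal period of 3.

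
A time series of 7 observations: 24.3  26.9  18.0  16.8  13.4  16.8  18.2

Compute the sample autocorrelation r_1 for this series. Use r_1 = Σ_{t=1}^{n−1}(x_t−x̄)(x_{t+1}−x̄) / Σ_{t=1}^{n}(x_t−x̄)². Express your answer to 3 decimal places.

0.475

Mean x̄ = (24.3 + 26.9 + 18.0 + 16.8 + 13.4 + 16.8 + 18.2)/7 = 19.2000
Deviations from mean: 5.1000, 7.7000, -1.2000, -2.4000, -5.8000, -2.4000, -1.0000
Σ(x_t−x̄)(x_{t+1}−x̄) = (39.2700) + (-9.2400) + (2.8800) + (13.9200) + (13.9200) + (2.4000) = 63.1500
Denominator Σ(x_t−x̄)² = 132.9000
r_1 = 63.1500 / 132.9000 = 0.475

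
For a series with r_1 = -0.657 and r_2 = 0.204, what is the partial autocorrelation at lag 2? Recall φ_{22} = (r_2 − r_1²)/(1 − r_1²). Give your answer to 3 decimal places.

-0.401

φ_{22} = (r_2 − r_1²) / (1 − r_1²)
r_1² = (-0.657)² = 0.431649
Numerator = 0.204 − 0.4316 = -0.2276; denominator = 1 − 0.4316 = 0.5684
φ_{22} = -0.2276 / 0.5684 = -0.401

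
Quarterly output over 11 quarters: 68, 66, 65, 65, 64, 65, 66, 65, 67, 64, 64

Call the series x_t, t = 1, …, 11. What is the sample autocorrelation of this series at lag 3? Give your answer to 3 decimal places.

Mean x̄ = (68 + 66 + 65 + 65 + 64 + 65 + 66 + 65 + 67 + 64 + 64)/11 = 65.3636
Numerator Σ_{t=1}^{8}(x_t−x̄)(x_{t+3}−x̄) = -2.3967
Denominator Σ(x_t−x̄)² = 16.5455
r_3 = -2.3967 / 16.5455 = -0.145

-0.145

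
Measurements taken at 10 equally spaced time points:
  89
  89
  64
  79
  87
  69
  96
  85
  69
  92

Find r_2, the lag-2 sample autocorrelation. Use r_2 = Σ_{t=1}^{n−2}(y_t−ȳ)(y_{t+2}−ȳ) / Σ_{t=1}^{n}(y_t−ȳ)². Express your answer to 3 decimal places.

-0.291

Mean ȳ = (89 + 89 + 64 + 79 + 87 + 69 + 96 + 85 + 69 + 92)/10 = 81.9000
Numerator Σ_{t=1}^{8}(y_t−ȳ)(y_{t+2}−ȳ) = -320.2200
Denominator Σ(y_t−ȳ)² = 1098.9000
r_2 = -320.2200 / 1098.9000 = -0.291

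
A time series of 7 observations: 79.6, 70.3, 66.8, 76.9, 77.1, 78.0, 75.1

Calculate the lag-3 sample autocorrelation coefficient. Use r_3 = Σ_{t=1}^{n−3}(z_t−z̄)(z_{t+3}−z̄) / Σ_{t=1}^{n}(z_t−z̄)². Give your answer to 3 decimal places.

Mean z̄ = (79.6 + 70.3 + 66.8 + 76.9 + 77.1 + 78.0 + 75.1)/7 = 74.8286
Deviations from mean: 4.7714, -4.5286, -8.0286, 2.0714, 2.2714, 3.1714, 0.2714
Σ(z_t−z̄)(z_{t+3}−z̄) = (9.8837) + (-10.2863) + (-25.4620) + (0.5622) = -25.3024
Denominator Σ(z_t−z̄)² = 127.3143
r_3 = -25.3024 / 127.3143 = -0.199

-0.199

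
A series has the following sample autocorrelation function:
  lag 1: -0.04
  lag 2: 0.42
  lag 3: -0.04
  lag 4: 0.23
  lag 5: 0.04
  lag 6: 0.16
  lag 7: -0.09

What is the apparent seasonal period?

2

The largest autocorrelation is r_2 = 0.42, with weaker echoes at lags 4 (0.23) and 6 (0.16); the remaining lags stay at or below 0.04.
The dominant spike at lag 2 indicates a seasonal period of 2.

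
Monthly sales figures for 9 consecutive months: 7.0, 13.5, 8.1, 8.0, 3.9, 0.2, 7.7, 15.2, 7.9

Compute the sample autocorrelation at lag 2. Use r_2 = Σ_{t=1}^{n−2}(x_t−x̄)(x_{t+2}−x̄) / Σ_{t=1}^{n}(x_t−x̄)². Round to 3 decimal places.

-0.349

Mean x̄ = (7.0 + 13.5 + 8.1 + 8.0 + 3.9 + 0.2 + 7.7 + 15.2 + 7.9)/9 = 7.9444
Numerator Σ_{t=1}^{7}(x_t−x̄)(x_{t+2}−x̄) = -56.0884
Denominator Σ(x_t−x̄)² = 160.8222
r_2 = -56.0884 / 160.8222 = -0.349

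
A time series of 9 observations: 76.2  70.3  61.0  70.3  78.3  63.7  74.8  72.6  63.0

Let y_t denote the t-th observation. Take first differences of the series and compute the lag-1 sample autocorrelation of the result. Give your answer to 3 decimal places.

-0.349

First differences Δy: -5.9, -9.3, 9.3, 8.0, -14.6, 11.1, -2.2, -9.6
Mean of differences = -1.6500
Numerator Σ(Δy_t−Δȳ)(Δy_{t+1}−Δȳ) = -238.3075
Denominator Σ(Δy_t−Δȳ)² = 683.3800
r_1(Δy) = -238.3075 / 683.3800 = -0.349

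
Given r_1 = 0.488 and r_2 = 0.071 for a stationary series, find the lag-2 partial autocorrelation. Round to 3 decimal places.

-0.219

φ_{22} = (r_2 − r_1²) / (1 − r_1²)
r_1² = (0.488)² = 0.238144
Numerator = 0.071 − 0.2381 = -0.1671; denominator = 1 − 0.2381 = 0.7619
φ_{22} = -0.1671 / 0.7619 = -0.219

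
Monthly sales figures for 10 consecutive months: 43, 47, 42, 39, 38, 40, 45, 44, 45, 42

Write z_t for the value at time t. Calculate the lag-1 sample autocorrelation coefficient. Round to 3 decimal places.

Mean z̄ = (43 + 47 + 42 + 39 + 38 + 40 + 45 + 44 + 45 + 42)/10 = 42.5000
Numerator Σ_{t=1}^{9}(z_t−z̄)(z_{t+1}−z̄) = 28.7500
Denominator Σ(z_t−z̄)² = 74.5000
r_1 = 28.7500 / 74.5000 = 0.386

0.386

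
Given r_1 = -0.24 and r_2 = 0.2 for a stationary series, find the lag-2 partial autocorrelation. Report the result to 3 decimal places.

φ_{22} = (r_2 − r_1²) / (1 − r_1²)
r_1² = (-0.24)² = 0.0576
Numerator = 0.2 − 0.0576 = 0.1424; denominator = 1 − 0.0576 = 0.9424
φ_{22} = 0.1424 / 0.9424 = 0.151

0.151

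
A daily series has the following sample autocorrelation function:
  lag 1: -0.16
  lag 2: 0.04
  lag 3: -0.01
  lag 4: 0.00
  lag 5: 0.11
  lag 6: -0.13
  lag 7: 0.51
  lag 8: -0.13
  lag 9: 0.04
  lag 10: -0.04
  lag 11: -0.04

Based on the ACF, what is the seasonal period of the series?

7

The largest autocorrelation is r_7 = 0.51; the remaining lags stay at or below 0.11.
The dominant spike at lag 7 indicates a seasonal period of 7.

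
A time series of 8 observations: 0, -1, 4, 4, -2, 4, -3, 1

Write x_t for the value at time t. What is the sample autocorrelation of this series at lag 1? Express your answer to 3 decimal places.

Mean x̄ = (0 − 1 + 4 + 4 − 2 + 4 − 3 + 1)/8 = 0.8750
Deviations from mean: -0.8750, -1.8750, 3.1250, 3.1250, -2.8750, 3.1250, -3.8750, 0.1250
Σ(x_t−x̄)(x_{t+1}−x̄) = (1.6406) + (-5.8594) + (9.7656) + (-8.9844) + (-8.9844) + (-12.1094) + (-0.4844) = -25.0156
Denominator Σ(x_t−x̄)² = 56.8750
r_1 = -25.0156 / 56.8750 = -0.440

-0.440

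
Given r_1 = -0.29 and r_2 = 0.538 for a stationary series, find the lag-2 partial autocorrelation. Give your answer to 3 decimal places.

0.496

φ_{22} = (r_2 − r_1²) / (1 − r_1²)
r_1² = (-0.29)² = 0.0841
Numerator = 0.538 − 0.0841 = 0.4539; denominator = 1 − 0.0841 = 0.9159
φ_{22} = 0.4539 / 0.9159 = 0.496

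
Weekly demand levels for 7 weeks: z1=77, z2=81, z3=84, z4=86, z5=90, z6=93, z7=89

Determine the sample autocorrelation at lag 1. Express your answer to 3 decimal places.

0.573

Mean z̄ = (77 + 81 + 84 + 86 + 90 + 93 + 89)/7 = 85.7143
Numerator Σ_{t=1}^{6}(z_t−z̄)(z_{t+1}−z̄) = 105.0612
Denominator Σ(z_t−z̄)² = 183.4286
r_1 = 105.0612 / 183.4286 = 0.573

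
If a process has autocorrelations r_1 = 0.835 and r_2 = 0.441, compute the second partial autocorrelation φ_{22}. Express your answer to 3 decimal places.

-0.846

φ_{22} = (r_2 − r_1²) / (1 − r_1²)
r_1² = (0.835)² = 0.697225
Numerator = 0.441 − 0.6972 = -0.2562; denominator = 1 − 0.6972 = 0.3028
φ_{22} = -0.2562 / 0.3028 = -0.846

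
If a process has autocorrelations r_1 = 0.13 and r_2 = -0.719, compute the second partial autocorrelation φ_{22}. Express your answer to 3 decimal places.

-0.749

φ_{22} = (r_2 − r_1²) / (1 − r_1²)
r_1² = (0.13)² = 0.0169
Numerator = -0.719 − 0.0169 = -0.7359; denominator = 1 − 0.0169 = 0.9831
φ_{22} = -0.7359 / 0.9831 = -0.749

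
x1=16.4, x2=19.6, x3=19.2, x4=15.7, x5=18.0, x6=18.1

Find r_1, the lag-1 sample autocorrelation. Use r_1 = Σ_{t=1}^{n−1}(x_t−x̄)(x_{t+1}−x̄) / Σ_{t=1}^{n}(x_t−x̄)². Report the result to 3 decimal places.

Mean x̄ = (16.4 + 19.6 + 19.2 + 15.7 + 18.0 + 18.1)/6 = 17.8333
Numerator Σ_{t=1}^{5}(x_t−x̄)(x_{t+1}−x̄) = -3.3444
Denominator Σ(x_t−x̄)² = 11.6933
r_1 = -3.3444 / 11.6933 = -0.286

-0.286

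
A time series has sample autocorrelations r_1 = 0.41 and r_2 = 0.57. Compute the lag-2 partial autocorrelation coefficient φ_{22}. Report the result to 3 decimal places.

φ_{22} = (r_2 − r_1²) / (1 − r_1²)
r_1² = (0.41)² = 0.1681
Numerator = 0.57 − 0.1681 = 0.4019; denominator = 1 − 0.1681 = 0.8319
φ_{22} = 0.4019 / 0.8319 = 0.483

0.483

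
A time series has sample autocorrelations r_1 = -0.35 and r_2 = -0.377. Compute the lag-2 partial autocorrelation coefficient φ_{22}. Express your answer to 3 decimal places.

-0.569

φ_{22} = (r_2 − r_1²) / (1 − r_1²)
r_1² = (-0.35)² = 0.1225
Numerator = -0.377 − 0.1225 = -0.4995; denominator = 1 − 0.1225 = 0.8775
φ_{22} = -0.4995 / 0.8775 = -0.569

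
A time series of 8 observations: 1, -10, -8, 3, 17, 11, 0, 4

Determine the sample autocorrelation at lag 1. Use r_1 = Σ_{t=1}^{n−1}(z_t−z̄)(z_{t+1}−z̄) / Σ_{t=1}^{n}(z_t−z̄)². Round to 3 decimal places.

Mean z̄ = (1 − 10 − 8 + 3 + 17 + 11 + 0 + 4)/8 = 2.2500
Numerator Σ_{t=1}^{7}(z_t−z̄)(z_{t+1}−z̄) = 249.6875
Denominator Σ(z_t−z̄)² = 559.5000
r_1 = 249.6875 / 559.5000 = 0.446

0.446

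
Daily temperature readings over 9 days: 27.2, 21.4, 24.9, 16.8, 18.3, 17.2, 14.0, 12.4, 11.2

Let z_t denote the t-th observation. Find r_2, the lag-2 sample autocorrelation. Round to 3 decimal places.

0.387

Mean z̄ = (27.2 + 21.4 + 24.9 + 16.8 + 18.3 + 17.2 + 14.0 + 12.4 + 11.2)/9 = 18.1556
Numerator Σ_{t=1}^{7}(z_t−z̄)(z_{t+2}−z̄) = 92.6749
Denominator Σ(z_t−z̄)² = 239.3622
r_2 = 92.6749 / 239.3622 = 0.387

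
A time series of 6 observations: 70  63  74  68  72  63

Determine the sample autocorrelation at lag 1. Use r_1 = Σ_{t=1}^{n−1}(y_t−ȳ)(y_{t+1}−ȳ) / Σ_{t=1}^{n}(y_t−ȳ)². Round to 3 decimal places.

-0.586

Mean ȳ = (70 + 63 + 74 + 68 + 72 + 63)/6 = 68.3333
Deviations from mean: 1.6667, -5.3333, 5.6667, -0.3333, 3.6667, -5.3333
Σ(y_t−ȳ)(y_{t+1}−ȳ) = (-8.8889) + (-30.2222) + (-1.8889) + (-1.2222) + (-19.5556) = -61.7778
Denominator Σ(y_t−ȳ)² = 105.3333
r_1 = -61.7778 / 105.3333 = -0.586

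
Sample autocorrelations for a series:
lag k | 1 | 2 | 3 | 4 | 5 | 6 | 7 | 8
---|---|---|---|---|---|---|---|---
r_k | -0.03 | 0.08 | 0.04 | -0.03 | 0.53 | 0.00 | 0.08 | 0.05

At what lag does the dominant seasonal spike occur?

5

The largest autocorrelation is r_5 = 0.53; the remaining lags stay at or below 0.08.
The dominant spike at lag 5 indicates a seasonal period of 5.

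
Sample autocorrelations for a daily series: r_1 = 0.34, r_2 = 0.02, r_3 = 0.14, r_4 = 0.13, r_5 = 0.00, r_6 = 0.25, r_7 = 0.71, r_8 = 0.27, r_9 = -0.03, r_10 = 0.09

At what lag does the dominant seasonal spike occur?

7

The largest autocorrelation is r_7 = 0.71; the remaining lags stay at or below 0.34. The elevated value at lag 1 (0.34), dropping to 0.02 at lag 2, reflects decaying short-term dependence rather than seasonality.
The dominant spike at lag 7 indicates a seasonal period of 7.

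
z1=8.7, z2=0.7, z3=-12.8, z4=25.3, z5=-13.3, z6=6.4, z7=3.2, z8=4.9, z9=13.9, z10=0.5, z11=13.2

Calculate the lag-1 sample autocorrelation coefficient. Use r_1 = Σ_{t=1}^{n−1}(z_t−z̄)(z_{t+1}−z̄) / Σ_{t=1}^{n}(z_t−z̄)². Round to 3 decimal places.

Mean z̄ = (8.7 + 0.7 − 12.8 + 25.3 − 13.3 + 6.4 + 3.2 + 4.9 + 13.9 + 0.5 + 13.2)/11 = 4.6091
Numerator Σ_{t=1}^{10}(z_t−z̄)(z_{t+1}−z̄) = -784.4855
Denominator Σ(z_t−z̄)² = 1266.2291
r_1 = -784.4855 / 1266.2291 = -0.620

-0.620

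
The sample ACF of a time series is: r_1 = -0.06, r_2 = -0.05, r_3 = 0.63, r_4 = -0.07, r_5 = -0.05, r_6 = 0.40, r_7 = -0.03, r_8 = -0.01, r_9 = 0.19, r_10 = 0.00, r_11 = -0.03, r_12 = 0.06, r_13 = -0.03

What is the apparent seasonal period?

3

The largest autocorrelation is r_3 = 0.63, with weaker echoes at lags 6 (0.40) and 9 (0.19); the remaining lags stay at or below 0.06.
The dominant spike at lag 3 indicates a seasonal period of 3.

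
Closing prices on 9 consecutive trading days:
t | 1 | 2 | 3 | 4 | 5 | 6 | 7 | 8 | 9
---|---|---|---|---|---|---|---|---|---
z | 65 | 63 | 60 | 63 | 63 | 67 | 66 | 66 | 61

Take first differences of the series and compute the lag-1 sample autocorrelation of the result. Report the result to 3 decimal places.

First differences Δz: -2, -3, 3, 0, 4, -1, 0, -5
Mean of differences = -0.5000
Numerator Σ(Δz_t−Δz̄)(Δz_{t+1}−Δz̄) = -5.7500
Denominator Σ(Δz_t−Δz̄)² = 62.0000
r_1(Δz) = -5.7500 / 62.0000 = -0.093

-0.093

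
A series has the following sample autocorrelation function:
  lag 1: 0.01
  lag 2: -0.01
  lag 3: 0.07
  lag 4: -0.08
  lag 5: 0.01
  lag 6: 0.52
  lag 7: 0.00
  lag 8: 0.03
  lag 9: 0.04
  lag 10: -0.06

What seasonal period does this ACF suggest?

The largest autocorrelation is r_6 = 0.52; the remaining lags stay at or below 0.07.
The dominant spike at lag 6 indicates a seasonal period of 6.

6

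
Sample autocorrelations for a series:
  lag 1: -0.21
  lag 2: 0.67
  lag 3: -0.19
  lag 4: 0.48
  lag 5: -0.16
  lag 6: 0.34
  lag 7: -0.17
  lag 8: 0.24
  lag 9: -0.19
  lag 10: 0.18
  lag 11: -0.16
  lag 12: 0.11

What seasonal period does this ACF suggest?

The largest autocorrelation is r_2 = 0.67, with weaker echoes at lags 4 (0.48), 6 (0.34), 8 (0.24) and 10 (0.18); the remaining lags stay at or below 0.11.
The dominant spike at lag 2 indicates a seasonal period of 2.

2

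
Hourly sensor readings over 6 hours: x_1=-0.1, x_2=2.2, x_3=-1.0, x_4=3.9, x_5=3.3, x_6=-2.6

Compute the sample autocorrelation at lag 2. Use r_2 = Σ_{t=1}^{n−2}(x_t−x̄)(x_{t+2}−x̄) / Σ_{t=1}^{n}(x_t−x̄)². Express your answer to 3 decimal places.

-0.280

Mean x̄ = (-0.1 + 2.2 − 1.0 + 3.9 + 3.3 − 2.6)/6 = 0.9500
Numerator Σ_{t=1}^{4}(x_t−x̄)(x_{t+2}−x̄) = -9.3200
Denominator Σ(x_t−x̄)² = 33.2950
r_2 = -9.3200 / 33.2950 = -0.280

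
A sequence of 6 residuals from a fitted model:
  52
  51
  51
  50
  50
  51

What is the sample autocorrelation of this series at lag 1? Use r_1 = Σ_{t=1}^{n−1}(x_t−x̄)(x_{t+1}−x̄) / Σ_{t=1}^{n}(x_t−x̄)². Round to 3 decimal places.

Mean x̄ = (52 + 51 + 51 + 50 + 50 + 51)/6 = 50.8333
Deviations from mean: 1.1667, 0.1667, 0.1667, -0.8333, -0.8333, 0.1667
Numerator Σ_{t=1}^{5}(x_t−x̄)(x_{t+1}−x̄) = 0.6389
Denominator Σ(x_t−x̄)² = 2.8333
r_1 = 0.6389 / 2.8333 = 0.225

0.225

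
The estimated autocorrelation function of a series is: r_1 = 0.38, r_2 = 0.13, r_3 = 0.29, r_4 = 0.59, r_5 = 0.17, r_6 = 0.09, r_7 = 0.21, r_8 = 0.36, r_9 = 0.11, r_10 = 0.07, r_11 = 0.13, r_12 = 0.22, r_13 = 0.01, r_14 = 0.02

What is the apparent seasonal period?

The largest autocorrelation is r_4 = 0.59; the remaining lags stay at or below 0.38. The elevated value at lag 1 (0.38), dropping to 0.13 at lag 2, reflects decaying short-term dependence rather than seasonality.
The dominant spike at lag 4 indicates a seasonal period of 4.

4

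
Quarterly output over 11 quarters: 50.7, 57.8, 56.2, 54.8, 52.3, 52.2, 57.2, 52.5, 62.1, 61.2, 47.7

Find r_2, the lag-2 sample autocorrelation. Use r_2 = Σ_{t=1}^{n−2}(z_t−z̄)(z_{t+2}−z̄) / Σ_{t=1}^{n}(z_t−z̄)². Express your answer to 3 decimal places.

Mean z̄ = (50.7 + 57.8 + 56.2 + 54.8 + 52.3 + 52.2 + 57.2 + 52.5 + 62.1 + 61.2 + 47.7)/11 = 54.9727
Numerator Σ_{t=1}^{9}(z_t−z̄)(z_{t+2}−z̄) = -58.9888
Denominator Σ(z_t−z̄)² = 196.1618
r_2 = -58.9888 / 196.1618 = -0.301

-0.301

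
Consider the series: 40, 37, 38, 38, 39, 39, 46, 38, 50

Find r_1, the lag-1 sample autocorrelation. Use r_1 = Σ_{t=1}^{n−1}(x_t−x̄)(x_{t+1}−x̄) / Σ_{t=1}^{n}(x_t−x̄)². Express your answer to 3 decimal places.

-0.144

Mean x̄ = (40 + 37 + 38 + 38 + 39 + 39 + 46 + 38 + 50)/9 = 40.5556
Numerator Σ_{t=1}^{8}(x_t−x̄)(x_{t+1}−x̄) = -22.5309
Denominator Σ(x_t−x̄)² = 156.2222
r_1 = -22.5309 / 156.2222 = -0.144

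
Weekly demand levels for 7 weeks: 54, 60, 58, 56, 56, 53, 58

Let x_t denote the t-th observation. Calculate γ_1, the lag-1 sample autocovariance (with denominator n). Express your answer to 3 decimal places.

-1.067

Mean x̄ = (54 + 60 + 58 + 56 + 56 + 53 + 58)/7 = 56.4286
Σ_{t=1}^{6}(x_t−x̄)(x_{t+1}−x̄) = -7.4694
γ_1 = -7.4694 / 7 = -1.067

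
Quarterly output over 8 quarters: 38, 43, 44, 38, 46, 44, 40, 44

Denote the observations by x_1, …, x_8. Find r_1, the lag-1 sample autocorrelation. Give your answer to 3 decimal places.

-0.407

Mean x̄ = (38 + 43 + 44 + 38 + 46 + 44 + 40 + 44)/8 = 42.1250
Σ(x_t−x̄)(x_{t+1}−x̄) = (-3.6094) + (1.6406) + (-7.7344) + (-15.9844) + (7.2656) + (-3.9844) + (-3.9844) = -26.3906
Denominator Σ(x_t−x̄)² = 64.8750
r_1 = -26.3906 / 64.8750 = -0.407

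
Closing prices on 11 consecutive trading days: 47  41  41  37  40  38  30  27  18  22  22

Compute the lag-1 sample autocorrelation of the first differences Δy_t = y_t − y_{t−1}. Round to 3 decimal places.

First differences Δy: -6, 0, -4, 3, -2, -8, -3, -9, 4, 0
Mean of differences = -2.5000
Numerator Σ(Δy_t−Δȳ)(Δy_{t+1}−Δȳ) = -40.7500
Denominator Σ(Δy_t−Δȳ)² = 172.5000
r_1(Δy) = -40.7500 / 172.5000 = -0.236

-0.236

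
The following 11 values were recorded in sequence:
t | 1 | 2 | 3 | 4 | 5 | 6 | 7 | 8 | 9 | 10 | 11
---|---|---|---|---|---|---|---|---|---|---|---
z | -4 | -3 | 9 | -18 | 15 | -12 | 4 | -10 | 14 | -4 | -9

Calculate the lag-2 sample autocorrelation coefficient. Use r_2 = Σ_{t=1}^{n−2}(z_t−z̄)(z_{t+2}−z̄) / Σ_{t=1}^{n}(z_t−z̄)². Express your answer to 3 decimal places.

Mean z̄ = (-4 − 3 + 9 − 18 + 15 − 12 + 4 − 10 + 14 − 4 − 9)/11 = -1.6364
Numerator Σ_{t=1}^{9}(z_t−z̄)(z_{t+2}−z̄) = 516.9174
Denominator Σ(z_t−z̄)² = 1178.5455
r_2 = 516.9174 / 1178.5455 = 0.439

0.439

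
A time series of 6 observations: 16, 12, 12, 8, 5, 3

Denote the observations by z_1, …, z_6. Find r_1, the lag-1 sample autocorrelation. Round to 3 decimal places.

0.457

Mean z̄ = (16 + 12 + 12 + 8 + 5 + 3)/6 = 9.3333
Σ(z_t−z̄)(z_{t+1}−z̄) = (17.7778) + (7.1111) + (-3.5556) + (5.7778) + (27.4444) = 54.5556
Denominator Σ(z_t−z̄)² = 119.3333
r_1 = 54.5556 / 119.3333 = 0.457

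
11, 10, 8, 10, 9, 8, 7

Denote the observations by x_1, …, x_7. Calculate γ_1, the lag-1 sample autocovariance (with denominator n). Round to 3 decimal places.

0.286

Mean x̄ = (11 + 10 + 8 + 10 + 9 + 8 + 7)/7 = 9.0000
Σ_{t=1}^{6}(x_t−x̄)(x_{t+1}−x̄) = 2.0000
γ_1 = 2.0000 / 7 = 0.286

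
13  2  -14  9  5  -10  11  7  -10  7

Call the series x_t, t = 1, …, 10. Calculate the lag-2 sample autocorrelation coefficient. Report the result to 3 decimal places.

-0.496

Mean x̄ = (13 + 2 − 14 + 9 + 5 − 10 + 11 + 7 − 10 + 7)/10 = 2.0000
Numerator Σ_{t=1}^{8}(x_t−x̄)(x_{t+2}−x̄) = -424.0000
Denominator Σ(x_t−x̄)² = 854.0000
r_2 = -424.0000 / 854.0000 = -0.496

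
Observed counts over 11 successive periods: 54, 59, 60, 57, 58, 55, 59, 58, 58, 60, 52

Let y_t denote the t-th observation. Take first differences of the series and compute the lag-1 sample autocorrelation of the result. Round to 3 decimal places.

First differences Δy: 5, 1, -3, 1, -3, 4, -1, 0, 2, -8
Mean of differences = -0.2000
Numerator Σ(Δy_t−Δȳ)(Δy_{t+1}−Δȳ) = -35.8400
Denominator Σ(Δy_t−Δȳ)² = 129.6000
r_1(Δy) = -35.8400 / 129.6000 = -0.277

-0.277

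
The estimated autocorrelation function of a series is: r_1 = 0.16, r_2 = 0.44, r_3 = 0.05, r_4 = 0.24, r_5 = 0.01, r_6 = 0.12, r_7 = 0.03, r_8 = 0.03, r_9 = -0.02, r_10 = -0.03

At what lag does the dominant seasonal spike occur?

2

The largest autocorrelation is r_2 = 0.44, with a weaker echo at lag 4 (0.24); the remaining lags stay at or below 0.16.
The dominant spike at lag 2 indicates a seasonal period of 2.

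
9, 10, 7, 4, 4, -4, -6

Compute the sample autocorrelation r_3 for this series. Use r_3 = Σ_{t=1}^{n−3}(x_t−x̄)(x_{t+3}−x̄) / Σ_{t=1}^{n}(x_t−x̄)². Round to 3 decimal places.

-0.108

Mean x̄ = (9 + 10 + 7 + 4 + 4 − 4 − 6)/7 = 3.4286
Deviations from mean: 5.5714, 6.5714, 3.5714, 0.5714, 0.5714, -7.4286, -9.4286
Numerator Σ_{t=1}^{4}(x_t−x̄)(x_{t+3}−x̄) = -24.9796
Denominator Σ(x_t−x̄)² = 231.7143
r_3 = -24.9796 / 231.7143 = -0.108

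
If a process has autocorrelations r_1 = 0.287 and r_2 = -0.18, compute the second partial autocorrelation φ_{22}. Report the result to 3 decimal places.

φ_{22} = (r_2 − r_1²) / (1 − r_1²)
r_1² = (0.287)² = 0.082369
Numerator = -0.18 − 0.0824 = -0.2624; denominator = 1 − 0.0824 = 0.9176
φ_{22} = -0.2624 / 0.9176 = -0.286

-0.286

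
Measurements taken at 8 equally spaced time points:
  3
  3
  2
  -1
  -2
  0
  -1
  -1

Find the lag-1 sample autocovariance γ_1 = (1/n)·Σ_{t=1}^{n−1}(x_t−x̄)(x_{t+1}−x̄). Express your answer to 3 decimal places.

1.936

Mean x̄ = (3 + 3 + 2 − 1 − 2 + 0 − 1 − 1)/8 = 0.3750
Deviations: 2.6250, 2.6250, 1.6250, -1.3750, -2.3750, -0.3750, -1.3750, -1.3750
Σ_{t=1}^{7}(x_t−x̄)(x_{t+1}−x̄) = 15.4844
γ_1 = 15.4844 / 8 = 1.936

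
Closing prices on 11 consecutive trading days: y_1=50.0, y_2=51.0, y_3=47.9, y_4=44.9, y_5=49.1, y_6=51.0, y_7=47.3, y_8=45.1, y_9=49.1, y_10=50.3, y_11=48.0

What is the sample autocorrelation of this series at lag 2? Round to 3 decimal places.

Mean ȳ = (50.0 + 51.0 + 47.9 + 44.9 + 49.1 + 51.0 + 47.3 + 45.1 + 49.1 + 50.3 + 48.0)/11 = 48.5182
Numerator Σ_{t=1}^{9}(y_t−ȳ)(y_{t+2}−ȳ) = -35.5279
Denominator Σ(y_t−ȳ)² = 45.2764
r_2 = -35.5279 / 45.2764 = -0.785

-0.785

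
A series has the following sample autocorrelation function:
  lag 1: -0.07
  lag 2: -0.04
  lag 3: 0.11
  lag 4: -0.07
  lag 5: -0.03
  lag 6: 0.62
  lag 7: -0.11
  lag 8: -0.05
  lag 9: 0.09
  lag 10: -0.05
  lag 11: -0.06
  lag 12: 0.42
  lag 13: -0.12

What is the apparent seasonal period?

The largest autocorrelation is r_6 = 0.62, with a weaker echo at lag 12 (0.42); the remaining lags stay at or below 0.11.
The dominant spike at lag 6 indicates a seasonal period of 6.

6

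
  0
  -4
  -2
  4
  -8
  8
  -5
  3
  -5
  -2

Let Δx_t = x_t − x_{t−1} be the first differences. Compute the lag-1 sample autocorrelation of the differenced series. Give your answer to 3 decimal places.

-0.867

First differences Δx: -4, 2, 6, -12, 16, -13, 8, -8, 3
Mean of differences = -0.2222
Numerator Σ(Δx_t−Δx̄)(Δx_{t+1}−Δx̄) = -660.2716
Denominator Σ(Δx_t−Δx̄)² = 761.5556
r_1(Δx) = -660.2716 / 761.5556 = -0.867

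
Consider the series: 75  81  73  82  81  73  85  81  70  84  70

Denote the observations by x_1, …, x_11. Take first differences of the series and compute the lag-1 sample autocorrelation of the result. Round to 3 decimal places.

-0.622

First differences Δx: 6, -8, 9, -1, -8, 12, -4, -11, 14, -14
Mean of differences = -0.5000
Numerator Σ(Δx_t−Δx̄)(Δx_{t+1}−Δx̄) = -569.7500
Denominator Σ(Δx_t−Δx̄)² = 916.5000
r_1(Δx) = -569.7500 / 916.5000 = -0.622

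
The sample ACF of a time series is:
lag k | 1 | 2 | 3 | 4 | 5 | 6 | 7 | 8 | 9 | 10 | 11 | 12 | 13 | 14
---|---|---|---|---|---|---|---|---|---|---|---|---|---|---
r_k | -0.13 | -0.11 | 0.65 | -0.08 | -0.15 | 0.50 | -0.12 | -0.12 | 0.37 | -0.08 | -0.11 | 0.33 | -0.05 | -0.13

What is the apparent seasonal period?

3

The largest autocorrelation is r_3 = 0.65, with weaker echoes at lags 6 (0.50), 9 (0.37) and 12 (0.33); the remaining lags stay at or below -0.05.
The dominant spike at lag 3 indicates a seasonal period of 3.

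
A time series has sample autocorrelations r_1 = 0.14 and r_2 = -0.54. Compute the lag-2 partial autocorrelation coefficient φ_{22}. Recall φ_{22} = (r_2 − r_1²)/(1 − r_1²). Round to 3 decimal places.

φ_{22} = (r_2 − r_1²) / (1 − r_1²)
r_1² = (0.14)² = 0.0196
Numerator = -0.54 − 0.0196 = -0.5596; denominator = 1 − 0.0196 = 0.9804
φ_{22} = -0.5596 / 0.9804 = -0.571

-0.571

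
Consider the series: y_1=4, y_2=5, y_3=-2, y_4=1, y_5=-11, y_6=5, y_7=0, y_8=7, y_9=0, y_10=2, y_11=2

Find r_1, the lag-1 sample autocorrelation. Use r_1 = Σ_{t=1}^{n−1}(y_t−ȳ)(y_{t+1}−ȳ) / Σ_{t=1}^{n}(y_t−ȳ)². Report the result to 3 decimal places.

-0.273

Mean ȳ = (4 + 5 − 2 + 1 − 11 + 5 + 0 + 7 + 0 + 2 + 2)/11 = 1.1818
Numerator Σ_{t=1}^{10}(y_t−ȳ)(y_{t+1}−ȳ) = -63.6694
Denominator Σ(y_t−ȳ)² = 233.6364
r_1 = -63.6694 / 233.6364 = -0.273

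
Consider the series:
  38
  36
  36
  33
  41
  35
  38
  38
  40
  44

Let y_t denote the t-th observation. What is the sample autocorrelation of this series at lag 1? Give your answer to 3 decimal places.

0.014

Mean ȳ = (38 + 36 + 36 + 33 + 41 + 35 + 38 + 38 + 40 + 44)/10 = 37.9000
Numerator Σ_{t=1}^{9}(y_t−ȳ)(y_{t+1}−ȳ) = 1.2900
Denominator Σ(y_t−ȳ)² = 90.9000
r_1 = 1.2900 / 90.9000 = 0.014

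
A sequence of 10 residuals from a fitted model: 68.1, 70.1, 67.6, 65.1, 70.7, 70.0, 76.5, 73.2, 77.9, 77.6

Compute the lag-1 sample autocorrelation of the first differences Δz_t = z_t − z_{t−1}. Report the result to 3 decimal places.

-0.607

First differences Δz: 2.0, -2.5, -2.5, 5.6, -0.7, 6.5, -3.3, 4.7, -0.3
Mean of differences = 1.0556
Numerator Σ(Δz_t−Δz̄)(Δz_{t+1}−Δz̄) = -68.9375
Denominator Σ(Δz_t−Δz̄)² = 113.6422
r_1(Δz) = -68.9375 / 113.6422 = -0.607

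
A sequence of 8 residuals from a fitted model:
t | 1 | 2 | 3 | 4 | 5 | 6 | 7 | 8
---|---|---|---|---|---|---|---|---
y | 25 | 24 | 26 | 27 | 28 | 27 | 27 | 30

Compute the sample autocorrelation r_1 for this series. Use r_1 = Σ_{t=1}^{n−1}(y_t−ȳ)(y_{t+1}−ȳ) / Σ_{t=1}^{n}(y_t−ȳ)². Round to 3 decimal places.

0.348

Mean ȳ = (25 + 24 + 26 + 27 + 28 + 27 + 27 + 30)/8 = 26.7500
Deviations from mean: -1.7500, -2.7500, -0.7500, 0.2500, 1.2500, 0.2500, 0.2500, 3.2500
Σ(y_t−ȳ)(y_{t+1}−ȳ) = (4.8125) + (2.0625) + (-0.1875) + (0.3125) + (0.3125) + (0.0625) + (0.8125) = 8.1875
Denominator Σ(y_t−ȳ)² = 23.5000
r_1 = 8.1875 / 23.5000 = 0.348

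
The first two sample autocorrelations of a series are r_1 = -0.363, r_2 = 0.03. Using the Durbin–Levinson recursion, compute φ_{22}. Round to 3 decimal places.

-0.117

φ_{22} = (r_2 − r_1²) / (1 − r_1²)
r_1² = (-0.363)² = 0.131769
Numerator = 0.03 − 0.1318 = -0.1018; denominator = 1 − 0.1318 = 0.8682
φ_{22} = -0.1018 / 0.8682 = -0.117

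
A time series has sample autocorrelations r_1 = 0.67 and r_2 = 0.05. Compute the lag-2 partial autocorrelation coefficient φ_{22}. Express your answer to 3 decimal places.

-0.724

φ_{22} = (r_2 − r_1²) / (1 − r_1²)
r_1² = (0.67)² = 0.4489
Numerator = 0.05 − 0.4489 = -0.3989; denominator = 1 − 0.4489 = 0.5511
φ_{22} = -0.3989 / 0.5511 = -0.724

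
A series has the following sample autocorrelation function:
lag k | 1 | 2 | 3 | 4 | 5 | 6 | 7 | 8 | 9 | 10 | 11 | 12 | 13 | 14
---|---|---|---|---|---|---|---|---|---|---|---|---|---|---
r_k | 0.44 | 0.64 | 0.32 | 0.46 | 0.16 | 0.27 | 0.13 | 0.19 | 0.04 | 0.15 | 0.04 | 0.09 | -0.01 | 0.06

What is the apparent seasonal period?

2

The largest autocorrelation is r_2 = 0.64, with a weaker echo at lag 4 (0.46); the remaining lags stay at or below 0.44.
The dominant spike at lag 2 indicates a seasonal period of 2.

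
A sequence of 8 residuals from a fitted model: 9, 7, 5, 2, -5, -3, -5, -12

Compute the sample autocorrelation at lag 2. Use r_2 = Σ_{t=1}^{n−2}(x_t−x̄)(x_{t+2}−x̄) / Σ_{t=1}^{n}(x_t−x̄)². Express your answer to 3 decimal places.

Mean x̄ = (9 + 7 + 5 + 2 − 5 − 3 − 5 − 12)/8 = -0.2500
Deviations from mean: 9.2500, 7.2500, 5.2500, 2.2500, -4.7500, -2.7500, -4.7500, -11.7500
Numerator Σ_{t=1}^{6}(x_t−x̄)(x_{t+2}−x̄) = 88.6250
Denominator Σ(x_t−x̄)² = 361.5000
r_2 = 88.6250 / 361.5000 = 0.245

0.245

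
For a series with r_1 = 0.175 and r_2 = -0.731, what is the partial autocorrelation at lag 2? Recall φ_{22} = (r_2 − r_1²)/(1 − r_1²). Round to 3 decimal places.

φ_{22} = (r_2 − r_1²) / (1 − r_1²)
r_1² = (0.175)² = 0.030625
Numerator = -0.731 − 0.0306 = -0.7616; denominator = 1 − 0.0306 = 0.9694
φ_{22} = -0.7616 / 0.9694 = -0.786

-0.786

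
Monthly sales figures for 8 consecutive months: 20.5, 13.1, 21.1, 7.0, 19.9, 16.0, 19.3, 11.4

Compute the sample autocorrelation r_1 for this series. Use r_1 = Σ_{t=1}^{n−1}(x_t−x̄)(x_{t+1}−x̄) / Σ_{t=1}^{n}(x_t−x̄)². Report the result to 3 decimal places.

Mean x̄ = (20.5 + 13.1 + 21.1 + 7.0 + 19.9 + 16.0 + 19.3 + 11.4)/8 = 16.0375
Deviations from mean: 4.4625, -2.9375, 5.0625, -9.0375, 3.8625, -0.0375, 3.2625, -4.6375
Σ(x_t−x̄)(x_{t+1}−x̄) = (-13.1086) + (-14.8711) + (-45.7523) + (-34.9073) + (-0.1448) + (-0.1223) + (-15.1298) = -124.0364
Denominator Σ(x_t−x̄)² = 182.9188
r_1 = -124.0364 / 182.9188 = -0.678

-0.678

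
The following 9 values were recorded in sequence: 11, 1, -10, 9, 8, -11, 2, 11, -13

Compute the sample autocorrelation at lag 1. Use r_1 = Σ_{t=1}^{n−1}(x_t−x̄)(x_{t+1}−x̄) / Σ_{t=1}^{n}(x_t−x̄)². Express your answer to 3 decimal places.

-0.333

Mean x̄ = (11 + 1 − 10 + 9 + 8 − 11 + 2 + 11 − 13)/9 = 0.8889
Numerator Σ_{t=1}^{8}(x_t−x̄)(x_{t+1}−x̄) = -257.6790
Denominator Σ(x_t−x̄)² = 774.8889
r_1 = -257.6790 / 774.8889 = -0.333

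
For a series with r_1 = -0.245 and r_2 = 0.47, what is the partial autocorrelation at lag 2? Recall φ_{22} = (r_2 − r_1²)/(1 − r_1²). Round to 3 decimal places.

0.436

φ_{22} = (r_2 − r_1²) / (1 − r_1²)
r_1² = (-0.245)² = 0.060025
Numerator = 0.47 − 0.0600 = 0.4100; denominator = 1 − 0.0600 = 0.9400
φ_{22} = 0.4100 / 0.9400 = 0.436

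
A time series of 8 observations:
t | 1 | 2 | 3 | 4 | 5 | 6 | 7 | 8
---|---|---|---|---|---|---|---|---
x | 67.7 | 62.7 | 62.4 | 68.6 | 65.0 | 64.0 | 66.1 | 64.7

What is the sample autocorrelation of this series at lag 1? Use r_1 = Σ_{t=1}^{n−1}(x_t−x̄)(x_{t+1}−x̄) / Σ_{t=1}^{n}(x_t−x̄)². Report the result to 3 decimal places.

-0.316

Mean x̄ = (67.7 + 62.7 + 62.4 + 68.6 + 65.0 + 64.0 + 66.1 + 64.7)/8 = 65.1500
Deviations from mean: 2.5500, -2.4500, -2.7500, 3.4500, -0.1500, -1.1500, 0.9500, -0.4500
Σ(x_t−x̄)(x_{t+1}−x̄) = (-6.2475) + (6.7375) + (-9.4875) + (-0.5175) + (0.1725) + (-1.0925) + (-0.4275) = -10.8625
Denominator Σ(x_t−x̄)² = 34.4200
r_1 = -10.8625 / 34.4200 = -0.316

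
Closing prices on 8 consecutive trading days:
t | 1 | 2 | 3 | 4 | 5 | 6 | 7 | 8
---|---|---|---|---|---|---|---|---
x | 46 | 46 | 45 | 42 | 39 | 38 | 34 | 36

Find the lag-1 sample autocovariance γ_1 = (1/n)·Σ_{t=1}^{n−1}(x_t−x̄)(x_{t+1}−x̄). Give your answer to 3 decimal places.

13.555

Mean x̄ = (46 + 46 + 45 + 42 + 39 + 38 + 34 + 36)/8 = 40.7500
Deviations: 5.2500, 5.2500, 4.2500, 1.2500, -1.7500, -2.7500, -6.7500, -4.7500
Σ_{t=1}^{7}(x_t−x̄)(x_{t+1}−x̄) = 108.4375
γ_1 = 108.4375 / 8 = 13.555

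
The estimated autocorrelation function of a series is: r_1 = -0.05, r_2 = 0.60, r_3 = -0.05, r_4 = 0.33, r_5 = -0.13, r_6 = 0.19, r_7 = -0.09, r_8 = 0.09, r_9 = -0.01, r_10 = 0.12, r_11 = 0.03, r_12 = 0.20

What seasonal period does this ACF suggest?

The largest autocorrelation is r_2 = 0.60, with weaker echoes at lags 4 (0.33), 6 (0.19) and 12 (0.20); the remaining lags stay at or below 0.12.
The dominant spike at lag 2 indicates a seasonal period of 2.

2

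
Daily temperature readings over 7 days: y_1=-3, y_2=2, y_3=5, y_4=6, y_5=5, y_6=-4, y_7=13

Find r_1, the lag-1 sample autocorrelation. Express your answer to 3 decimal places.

-0.336

Mean ȳ = (-3 + 2 + 5 + 6 + 5 − 4 + 13)/7 = 3.4286
Σ(y_t−ȳ)(y_{t+1}−ȳ) = (9.1837) + (-2.2449) + (4.0408) + (4.0408) + (-11.6735) + (-71.1020) = -67.7551
Denominator Σ(y_t−ȳ)² = 201.7143
r_1 = -67.7551 / 201.7143 = -0.336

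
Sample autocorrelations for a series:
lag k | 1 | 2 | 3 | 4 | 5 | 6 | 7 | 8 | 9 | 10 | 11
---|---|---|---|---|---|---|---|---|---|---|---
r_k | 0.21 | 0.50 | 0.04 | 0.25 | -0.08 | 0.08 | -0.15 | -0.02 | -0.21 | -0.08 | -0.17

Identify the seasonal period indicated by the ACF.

The largest autocorrelation is r_2 = 0.50, with a weaker echo at lag 4 (0.25); the remaining lags stay at or below 0.21.
The dominant spike at lag 2 indicates a seasonal period of 2.

2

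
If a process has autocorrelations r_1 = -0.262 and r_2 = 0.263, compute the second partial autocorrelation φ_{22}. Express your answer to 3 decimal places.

0.209

φ_{22} = (r_2 − r_1²) / (1 − r_1²)
r_1² = (-0.262)² = 0.068644
Numerator = 0.263 − 0.0686 = 0.1944; denominator = 1 − 0.0686 = 0.9314
φ_{22} = 0.1944 / 0.9314 = 0.209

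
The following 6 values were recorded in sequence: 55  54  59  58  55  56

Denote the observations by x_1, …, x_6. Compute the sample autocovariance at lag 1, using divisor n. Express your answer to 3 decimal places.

-0.060

Mean x̄ = (55 + 54 + 59 + 58 + 55 + 56)/6 = 56.1667
Deviations: -1.1667, -2.1667, 2.8333, 1.8333, -1.1667, -0.1667
Σ_{t=1}^{5}(x_t−x̄)(x_{t+1}−x̄) = -0.3611
γ_1 = -0.3611 / 6 = -0.060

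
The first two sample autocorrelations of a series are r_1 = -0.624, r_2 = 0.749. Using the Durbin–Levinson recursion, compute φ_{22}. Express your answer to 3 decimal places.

0.589

φ_{22} = (r_2 − r_1²) / (1 − r_1²)
r_1² = (-0.624)² = 0.389376
Numerator = 0.749 − 0.3894 = 0.3596; denominator = 1 − 0.3894 = 0.6106
φ_{22} = 0.3596 / 0.6106 = 0.589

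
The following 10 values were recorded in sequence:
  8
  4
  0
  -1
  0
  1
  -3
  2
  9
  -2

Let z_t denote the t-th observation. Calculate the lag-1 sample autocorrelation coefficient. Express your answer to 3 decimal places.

-0.012

Mean z̄ = (8 + 4 + 0 − 1 + 0 + 1 − 3 + 2 + 9 − 2)/10 = 1.8000
Numerator Σ_{t=1}^{9}(z_t−z̄)(z_{t+1}−z̄) = -1.8400
Denominator Σ(z_t−z̄)² = 147.6000
r_1 = -1.8400 / 147.6000 = -0.012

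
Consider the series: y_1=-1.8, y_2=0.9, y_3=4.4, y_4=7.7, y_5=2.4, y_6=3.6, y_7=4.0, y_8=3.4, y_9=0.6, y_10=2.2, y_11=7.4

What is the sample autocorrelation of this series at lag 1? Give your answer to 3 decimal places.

Mean ȳ = (-1.8 + 0.9 + 4.4 + 7.7 + 2.4 + 3.6 + 4.0 + 3.4 + 0.6 + 2.2 + 7.4)/11 = 3.1636
Numerator Σ_{t=1}^{10}(y_t−ȳ)(y_{t+1}−ȳ) = 8.5932
Denominator Σ(y_t−ȳ)² = 78.8455
r_1 = 8.5932 / 78.8455 = 0.109

0.109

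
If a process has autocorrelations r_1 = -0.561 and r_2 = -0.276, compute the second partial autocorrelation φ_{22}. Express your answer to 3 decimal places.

φ_{22} = (r_2 − r_1²) / (1 − r_1²)
r_1² = (-0.561)² = 0.314721
Numerator = -0.276 − 0.3147 = -0.5907; denominator = 1 − 0.3147 = 0.6853
φ_{22} = -0.5907 / 0.6853 = -0.862

-0.862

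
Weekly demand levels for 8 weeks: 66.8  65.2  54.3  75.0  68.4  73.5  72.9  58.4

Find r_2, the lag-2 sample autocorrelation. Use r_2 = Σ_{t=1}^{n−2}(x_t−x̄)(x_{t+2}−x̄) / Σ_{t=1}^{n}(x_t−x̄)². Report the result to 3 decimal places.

Mean x̄ = (66.8 + 65.2 + 54.3 + 75.0 + 68.4 + 73.5 + 72.9 + 58.4)/8 = 66.8125
Deviations from mean: -0.0125, -1.6125, -12.5125, 8.1875, 1.5875, 6.6875, 6.0875, -8.4125
Numerator Σ_{t=1}^{6}(x_t−x̄)(x_{t+2}−x̄) = -24.7503
Denominator Σ(x_t−x̄)² = 381.2688
r_2 = -24.7503 / 381.2688 = -0.065

-0.065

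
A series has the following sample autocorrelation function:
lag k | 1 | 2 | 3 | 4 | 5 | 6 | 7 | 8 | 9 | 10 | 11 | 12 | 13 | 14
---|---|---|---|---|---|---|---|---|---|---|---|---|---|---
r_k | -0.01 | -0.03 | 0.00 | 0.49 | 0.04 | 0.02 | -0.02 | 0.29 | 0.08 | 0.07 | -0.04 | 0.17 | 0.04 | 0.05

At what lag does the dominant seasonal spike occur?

4

The largest autocorrelation is r_4 = 0.49, with weaker echoes at lags 8 (0.29) and 12 (0.17); the remaining lags stay at or below 0.08.
The dominant spike at lag 4 indicates a seasonal period of 4.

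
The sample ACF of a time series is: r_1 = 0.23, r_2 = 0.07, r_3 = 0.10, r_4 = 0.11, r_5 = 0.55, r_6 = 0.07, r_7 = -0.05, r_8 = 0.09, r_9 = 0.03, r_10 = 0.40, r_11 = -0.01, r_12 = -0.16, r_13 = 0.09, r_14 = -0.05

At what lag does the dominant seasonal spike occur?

5

The largest autocorrelation is r_5 = 0.55, with a weaker echo at lag 10 (0.40); the remaining lags stay at or below 0.23. The elevated value at lag 1 (0.23), dropping to 0.07 at lag 2, reflects decaying short-term dependence rather than seasonality.
The dominant spike at lag 5 indicates a seasonal period of 5.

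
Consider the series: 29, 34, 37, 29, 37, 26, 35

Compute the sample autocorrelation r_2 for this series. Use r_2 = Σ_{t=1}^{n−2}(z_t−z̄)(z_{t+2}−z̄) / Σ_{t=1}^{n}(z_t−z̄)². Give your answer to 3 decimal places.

0.291

Mean z̄ = (29 + 34 + 37 + 29 + 37 + 26 + 35)/7 = 32.4286
Σ(z_t−z̄)(z_{t+2}−z̄) = (-15.6735) + (-5.3878) + (20.8980) + (22.0408) + (11.7551) = 33.6327
Denominator Σ(z_t−z̄)² = 115.7143
r_2 = 33.6327 / 115.7143 = 0.291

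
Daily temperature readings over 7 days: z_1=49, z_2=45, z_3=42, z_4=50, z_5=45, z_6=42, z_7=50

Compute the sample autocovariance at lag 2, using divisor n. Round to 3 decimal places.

-4.557

Mean z̄ = (49 + 45 + 42 + 50 + 45 + 42 + 50)/7 = 46.1429
Σ_{t=1}^{5}(z_t−z̄)(z_{t+2}−z̄) = -31.8980
γ_2 = -31.8980 / 7 = -4.557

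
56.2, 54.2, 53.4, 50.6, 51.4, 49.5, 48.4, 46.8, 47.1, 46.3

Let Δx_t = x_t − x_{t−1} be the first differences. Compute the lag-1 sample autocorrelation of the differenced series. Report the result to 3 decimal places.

-0.562

First differences Δx: -2.0, -0.8, -2.8, 0.8, -1.9, -1.1, -1.6, 0.3, -0.8
Mean of differences = -1.1000
Numerator Σ(Δx_t−Δx̄)(Δx_{t+1}−Δx̄) = -5.8100
Denominator Σ(Δx_t−Δx̄)² = 10.3400
r_1(Δx) = -5.8100 / 10.3400 = -0.562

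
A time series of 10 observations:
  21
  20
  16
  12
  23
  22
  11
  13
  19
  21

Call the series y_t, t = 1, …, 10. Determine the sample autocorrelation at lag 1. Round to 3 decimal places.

Mean ȳ = (21 + 20 + 16 + 12 + 23 + 22 + 11 + 13 + 19 + 21)/10 = 17.8000
Numerator Σ_{t=1}^{9}(y_t−ȳ)(y_{t+1}−ȳ) = 7.3600
Denominator Σ(y_t−ȳ)² = 177.6000
r_1 = 7.3600 / 177.6000 = 0.041

0.041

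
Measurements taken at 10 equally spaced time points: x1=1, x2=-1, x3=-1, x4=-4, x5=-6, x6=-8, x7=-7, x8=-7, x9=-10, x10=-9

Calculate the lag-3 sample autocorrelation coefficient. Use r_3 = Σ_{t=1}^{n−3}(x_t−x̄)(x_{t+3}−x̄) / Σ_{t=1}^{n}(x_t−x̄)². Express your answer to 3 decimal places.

Mean x̄ = (1 − 1 − 1 − 4 − 6 − 8 − 7 − 7 − 10 − 9)/10 = -5.2000
Σ(x_t−x̄)(x_{t+3}−x̄) = (7.4400) + (-3.3600) + (-11.7600) + (-2.1600) + (1.4400) + (13.4400) + (6.8400) = 11.8800
Denominator Σ(x_t−x̄)² = 127.6000
r_3 = 11.8800 / 127.6000 = 0.093

0.093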